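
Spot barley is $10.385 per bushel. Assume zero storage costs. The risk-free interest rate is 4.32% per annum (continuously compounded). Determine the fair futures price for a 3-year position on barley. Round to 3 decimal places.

F = S·e^(rT) = 10.385 · e^(0.0432 × 3) = 10.385 · e^0.129600
= 10.385 × 1.138373 = $11.822 per bushel

$11.822 per bushel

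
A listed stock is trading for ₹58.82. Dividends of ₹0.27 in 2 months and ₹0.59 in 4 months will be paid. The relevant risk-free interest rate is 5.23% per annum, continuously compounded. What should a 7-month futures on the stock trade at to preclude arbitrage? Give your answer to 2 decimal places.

₹59.77

PV(dividends) I = 0.27·e^(−0.0523·2/12) + 0.59·e^(−0.0523·4/12)
I = 0.2677 + 0.5798 = 0.8475
F = (S − I)·e^(rT) = (58.82 − 0.8475) · e^(0.0523·7/12)
= 57.9725 · e^0.030508 = 57.9725 × 1.030978 = ₹59.77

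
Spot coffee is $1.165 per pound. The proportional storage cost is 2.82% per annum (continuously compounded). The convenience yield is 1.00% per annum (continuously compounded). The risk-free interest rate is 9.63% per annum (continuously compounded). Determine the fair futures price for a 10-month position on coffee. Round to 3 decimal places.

Net carry = r + u − y = 0.0963 + 0.0282 − 0.0100 = 0.1145
F = S·e^((r+u−y)T) = 1.165 · e^(0.1145 × 10/12) = 1.165 · e^0.095417
= 1.165 × 1.100118 = $1.282 per pound

$1.282 per pound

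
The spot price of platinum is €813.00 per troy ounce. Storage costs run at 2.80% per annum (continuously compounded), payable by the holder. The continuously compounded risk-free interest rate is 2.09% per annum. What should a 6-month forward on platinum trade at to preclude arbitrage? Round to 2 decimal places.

Net carry = r + u − y = 0.0209 + 0.0280 − 0.0000 = 0.0489
F = S·e^((r+u−y)T) = 813.00 · e^(0.0489 × 6/12) = 813.00 · e^0.024450
= 813.00 × 1.024751 = €833.12 per troy ounce

€833.12 per troy ounce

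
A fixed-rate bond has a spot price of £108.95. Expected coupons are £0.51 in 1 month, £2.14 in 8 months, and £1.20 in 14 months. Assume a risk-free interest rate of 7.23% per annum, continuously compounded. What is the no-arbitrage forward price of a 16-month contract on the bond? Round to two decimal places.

£115.96

PV(coupons) I = 0.51·e^(−0.0723·1/12) + 2.14·e^(−0.0723·8/12) + 1.20·e^(−0.0723·14/12)
I = 0.5069 + 2.0393 + 1.1029 = 3.6491
F = (S − I)·e^(rT) = (108.95 − 3.6491) · e^(0.0723·16/12)
= 105.3009 · e^0.096400 = 105.3009 × 1.101199 = £115.96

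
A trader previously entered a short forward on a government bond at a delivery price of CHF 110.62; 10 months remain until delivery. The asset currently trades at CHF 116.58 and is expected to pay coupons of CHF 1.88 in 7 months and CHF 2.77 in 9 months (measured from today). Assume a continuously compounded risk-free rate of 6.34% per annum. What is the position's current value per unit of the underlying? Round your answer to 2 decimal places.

-CHF 7.20

PV(remaining coupons) I = 1.88·e^(−0.0634·7/12) + 2.77·e^(−0.0634·9/12) = 4.4531
Current forward F = (S − I)·e^(rT) = (116.58 − 4.4531)·e^(0.0634·10/12) = 112.1269 × 1.054254 = 118.2102
Value (long) = (F − K)·e^(−rT) = (118.2102 − 110.62) × 0.948538 = 7.1996
Short position value = −(long value) = -CHF 7.20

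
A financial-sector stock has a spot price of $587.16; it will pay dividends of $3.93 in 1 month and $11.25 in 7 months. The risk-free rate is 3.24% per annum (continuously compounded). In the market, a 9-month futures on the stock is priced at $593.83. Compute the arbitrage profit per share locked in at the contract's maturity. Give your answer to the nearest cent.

$7.55 per share

PV(dividends) I = 3.93·e^(−0.0324·1/12) + 11.25·e^(−0.0324·7/12) = 14.9588
Fair futures F* = (S − I)·e^(rT) = (587.16 − 14.9588)·e^0.024300 = 572.2012 × 1.024598 = 586.2762
Market $593.83 > fair 586.2762: forward overpriced → cash-and-carry (borrow at r, buy the stock and collect the dividends, short the forward).
Profit at T = |F_mkt − F*| = |593.83 − 586.2762| = $7.55 per share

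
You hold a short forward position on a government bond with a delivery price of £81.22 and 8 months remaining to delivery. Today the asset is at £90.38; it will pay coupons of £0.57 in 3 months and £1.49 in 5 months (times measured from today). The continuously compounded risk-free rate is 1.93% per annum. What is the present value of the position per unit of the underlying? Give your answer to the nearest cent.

PV(remaining coupons) I = 0.57·e^(−0.0193·3/12) + 1.49·e^(−0.0193·5/12) = 2.0453
Current forward F = (S − I)·e^(rT) = (90.38 − 2.0453)·e^(0.0193·8/12) = 88.3347 × 1.012950 = 89.4786
Value (long) = (F − K)·e^(−rT) = (89.4786 − 81.22) × 0.987216 = 8.1530
Short position value = −(long value) = -£8.15

-£8.15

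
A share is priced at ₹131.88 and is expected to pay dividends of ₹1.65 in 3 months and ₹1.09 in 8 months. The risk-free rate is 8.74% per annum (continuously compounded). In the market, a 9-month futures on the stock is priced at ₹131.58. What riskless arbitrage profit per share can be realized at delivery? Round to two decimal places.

₹6.41 per share

PV(dividends) I = 1.65·e^(−0.0874·3/12) + 1.09·e^(−0.0874·8/12) = 2.6426
Fair futures F* = (S − I)·e^(rT) = (131.88 − 2.6426)·e^0.065550 = 129.2374 × 1.067746 = 137.9927
Market ₹131.58 < fair 137.9927: forward underpriced → reverse cash-and-carry (short the stock, invest proceeds at r, pay the dividends, go long the forward).
Profit at T = |F_mkt − F*| = |131.58 − 137.9927| = ₹6.41 per share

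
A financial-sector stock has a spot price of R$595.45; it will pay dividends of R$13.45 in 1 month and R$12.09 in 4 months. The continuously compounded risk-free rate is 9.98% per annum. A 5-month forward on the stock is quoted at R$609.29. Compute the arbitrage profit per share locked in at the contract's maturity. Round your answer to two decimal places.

R$14.65 per share

PV(dividends) I = 13.45·e^(−0.0998·1/12) + 12.09·e^(−0.0998·4/12) = 25.0330
Fair forward F* = (S − I)·e^(rT) = (595.45 − 25.0330)·e^0.041583 = 570.4170 × 1.042460 = 594.6369
Market R$609.29 > fair 594.6369: forward overpriced → cash-and-carry (borrow at r, buy the stock and collect the dividends, short the forward).
Profit at T = |F_mkt − F*| = |609.29 − 594.6369| = R$14.65 per share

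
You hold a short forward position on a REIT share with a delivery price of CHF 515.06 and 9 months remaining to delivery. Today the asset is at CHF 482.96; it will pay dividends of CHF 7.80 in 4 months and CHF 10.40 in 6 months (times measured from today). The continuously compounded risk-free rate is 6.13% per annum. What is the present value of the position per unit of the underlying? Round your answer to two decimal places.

PV(remaining dividends) I = 7.80·e^(−0.0613·4/12) + 10.40·e^(−0.0613·6/12) = 17.7283
Current forward F = (S − I)·e^(rT) = (482.96 − 17.7283)·e^(0.0613·9/12) = 465.2317 × 1.047048 = 487.1199
Value (long) = (F − K)·e^(−rT) = (487.1199 − 515.06) × 0.955066 = -26.6846
Short position value = −(long value) = CHF 26.68

CHF 26.68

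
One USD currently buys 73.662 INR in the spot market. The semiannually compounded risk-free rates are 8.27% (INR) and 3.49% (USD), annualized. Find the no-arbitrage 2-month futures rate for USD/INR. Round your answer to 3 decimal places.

74.234

By covered interest parity, F = S · (1+r_INR/2)^(2T) / (1+r_USD/2)^(2T)
= 73.662 × 1.013598 / 1.005783 = 73.662 × 1.007770
F = 74.234 INR per USD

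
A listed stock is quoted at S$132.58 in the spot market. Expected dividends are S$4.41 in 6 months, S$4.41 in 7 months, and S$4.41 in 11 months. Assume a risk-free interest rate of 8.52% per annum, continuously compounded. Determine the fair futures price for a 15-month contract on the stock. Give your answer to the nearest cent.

PV(dividends) I = 4.41·e^(−0.0852·6/12) + 4.41·e^(−0.0852·7/12) + 4.41·e^(−0.0852·11/12)
I = 4.2261 + 4.1962 + 4.0787 = 12.5010
F = (S − I)·e^(rT) = (132.58 − 12.5010) · e^(0.0852·15/12)
= 120.0790 · e^0.106500 = 120.0790 × 1.112378 = S$133.57

S$133.57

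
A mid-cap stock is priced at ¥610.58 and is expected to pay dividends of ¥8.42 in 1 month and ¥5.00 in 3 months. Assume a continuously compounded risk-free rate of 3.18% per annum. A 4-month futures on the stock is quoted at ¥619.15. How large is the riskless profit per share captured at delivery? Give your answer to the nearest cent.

PV(dividends) I = 8.42·e^(−0.0318·1/12) + 5.00·e^(−0.0318·3/12) = 13.3581
Fair futures F* = (S − I)·e^(rT) = (610.58 − 13.3581)·e^0.010600 = 597.2219 × 1.010656 = 603.5859
Market ¥619.15 > fair 603.5859: forward overpriced → cash-and-carry (borrow at r, buy the stock and collect the dividends, short the forward).
Profit at T = |F_mkt − F*| = |619.15 − 603.5859| = ¥15.56 per share

¥15.56 per share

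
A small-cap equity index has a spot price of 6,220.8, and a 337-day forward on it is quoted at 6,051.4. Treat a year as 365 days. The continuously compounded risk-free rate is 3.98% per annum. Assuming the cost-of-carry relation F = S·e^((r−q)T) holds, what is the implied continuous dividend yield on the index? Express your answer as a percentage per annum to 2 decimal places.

From F = S·e^((r−q)T): (r − q) = ln(F/S)/T
ln(6051.4/6220.8) = ln(0.972769) = -0.027609
(r − q) = -0.027609 / (337/365) = -0.029903
q = r − ln(F/S)/T = 0.0398 + 0.029903 = 0.069703
q = 6.97%

6.97%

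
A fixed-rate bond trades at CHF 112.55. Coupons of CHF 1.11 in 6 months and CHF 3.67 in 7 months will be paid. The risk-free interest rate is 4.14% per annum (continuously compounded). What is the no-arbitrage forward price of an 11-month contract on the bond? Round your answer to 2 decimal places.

CHF 112.05

PV(coupons) I = 1.11·e^(−0.0414·6/12) + 3.67·e^(−0.0414·7/12)
I = 1.0873 + 3.5824 = 4.6697
F = (S − I)·e^(rT) = (112.55 − 4.6697) · e^(0.0414·11/12)
= 107.8803 · e^0.037950 = 107.8803 × 1.038679 = CHF 112.05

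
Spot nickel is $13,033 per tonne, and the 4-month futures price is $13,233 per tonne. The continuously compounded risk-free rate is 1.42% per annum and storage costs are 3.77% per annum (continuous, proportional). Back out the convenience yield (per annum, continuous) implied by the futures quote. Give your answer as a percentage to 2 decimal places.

0.62%

F = S·e^((r+u−y)T) ⇒ (r+u−y) = ln(F/S)/T
ln(13233/13033) = 0.015229; /T ⇒ 0.045687
y = r + u − ln(F/S)/T = 0.0142 + 0.0377 − 0.045687 = 0.006213
y = 0.62%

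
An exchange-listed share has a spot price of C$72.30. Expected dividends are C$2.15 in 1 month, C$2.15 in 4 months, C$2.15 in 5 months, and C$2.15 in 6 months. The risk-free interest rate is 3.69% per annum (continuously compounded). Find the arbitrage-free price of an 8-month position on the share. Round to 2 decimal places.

PV(dividends) I = 2.15·e^(−0.0369·1/12) + 2.15·e^(−0.0369·4/12) + 2.15·e^(−0.0369·5/12) + 2.15·e^(−0.0369·6/12)
I = 2.1434 + 2.1237 + 2.1172 + 2.1107 = 8.4950
F = (S − I)·e^(rT) = (72.30 − 8.4950) · e^(0.0369·8/12)
= 63.8050 · e^0.024600 = 63.8050 × 1.024905 = C$65.39

C$65.39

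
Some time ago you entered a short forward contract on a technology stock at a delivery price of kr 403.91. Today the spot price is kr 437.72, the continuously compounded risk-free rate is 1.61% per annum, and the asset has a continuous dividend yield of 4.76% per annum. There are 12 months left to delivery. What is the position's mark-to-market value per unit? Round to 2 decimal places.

-kr 19.91

Current fair forward for the remaining 12 months: F = S·e^((r − q)·T), (r − q) = 0.0161 − 0.0476 = -0.0315
F = 437.72 · e^(-0.0315 × 12/12) = 437.72 × 0.968991 = 424.1467
Value of long forward = (F − K)·e^(−rT) = (424.1467 − 403.91) · e^(−0.0161·12/12)
= 20.2367 × 0.984029 = 19.91
Short position value = −(long value) = -kr 19.91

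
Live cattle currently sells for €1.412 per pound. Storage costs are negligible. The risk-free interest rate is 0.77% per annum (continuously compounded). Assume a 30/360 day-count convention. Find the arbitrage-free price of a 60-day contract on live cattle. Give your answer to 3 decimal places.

€1.414 per pound

F = S·e^(rT) = 1.412 · e^(0.0077 × 60/360) = 1.412 · e^0.001283
= 1.412 × 1.001284 = €1.414 per pound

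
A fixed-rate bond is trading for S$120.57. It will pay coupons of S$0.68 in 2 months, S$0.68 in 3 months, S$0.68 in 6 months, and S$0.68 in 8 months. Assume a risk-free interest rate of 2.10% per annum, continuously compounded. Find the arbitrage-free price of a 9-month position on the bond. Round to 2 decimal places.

PV(coupons) I = 0.68·e^(−0.0210·2/12) + 0.68·e^(−0.0210·3/12) + 0.68·e^(−0.0210·6/12) + 0.68·e^(−0.0210·8/12)
I = 0.6776 + 0.6764 + 0.6729 + 0.6705 = 2.6974
F = (S − I)·e^(rT) = (120.57 − 2.6974) · e^(0.0210·9/12)
= 117.8726 · e^0.015750 = 117.8726 × 1.015875 = S$119.74

S$119.74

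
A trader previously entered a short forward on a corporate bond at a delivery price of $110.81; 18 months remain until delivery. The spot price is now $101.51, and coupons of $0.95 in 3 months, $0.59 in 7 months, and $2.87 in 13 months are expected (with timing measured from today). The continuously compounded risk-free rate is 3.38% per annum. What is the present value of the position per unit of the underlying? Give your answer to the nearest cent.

$8.11

PV(remaining coupons) I = 0.95·e^(−0.0338·3/12) + 0.59·e^(−0.0338·7/12) + 2.87·e^(−0.0338·13/12) = 4.2873
Current forward F = (S − I)·e^(rT) = (101.51 − 4.2873)·e^(0.0338·18/12) = 97.2227 × 1.052007 = 102.2790
Value (long) = (F − K)·e^(−rT) = (102.2790 − 110.81) × 0.950564 = -8.1093
Short position value = −(long value) = $8.11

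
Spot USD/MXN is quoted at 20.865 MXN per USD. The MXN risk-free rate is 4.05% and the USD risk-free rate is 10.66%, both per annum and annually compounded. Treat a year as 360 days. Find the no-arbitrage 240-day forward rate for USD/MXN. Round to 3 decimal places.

By covered interest parity, F = S · (1+r_MXN)^T / (1+r_USD)^T
= 20.865 × 1.026821 / 1.069860 = 20.865 × 0.959771
F = 20.026 MXN per USD

20.026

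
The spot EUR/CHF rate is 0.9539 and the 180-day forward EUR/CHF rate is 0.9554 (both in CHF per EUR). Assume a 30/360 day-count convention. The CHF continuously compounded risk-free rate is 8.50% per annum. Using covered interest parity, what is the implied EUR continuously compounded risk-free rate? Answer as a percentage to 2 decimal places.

F = S·e^((r_CHF − r_EUR)T) ⇒ r_EUR = r_CHF − ln(F/S)/T
ln(0.9554/0.9539) = 0.001571; /(180/360) = 0.003142
r_EUR = 0.0850 − 0.003142 = 0.081858
r_EUR = 8.19%

8.19%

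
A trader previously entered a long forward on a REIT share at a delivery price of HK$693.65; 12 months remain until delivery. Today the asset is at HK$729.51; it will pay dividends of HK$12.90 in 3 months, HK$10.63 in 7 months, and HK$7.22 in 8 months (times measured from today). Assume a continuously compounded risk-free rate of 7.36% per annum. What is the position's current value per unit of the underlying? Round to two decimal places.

HK$55.36

PV(remaining dividends) I = 12.90·e^(−0.0736·3/12) + 10.63·e^(−0.0736·7/12) + 7.22·e^(−0.0736·8/12) = 29.7224
Current forward F = (S − I)·e^(rT) = (729.51 − 29.7224)·e^(0.0736·12/12) = 699.7876 × 1.076376 = 753.2346
Value (long) = (F − K)·e^(−rT) = (753.2346 − 693.65) × 0.929043 = 55.3567
Value = HK$55.36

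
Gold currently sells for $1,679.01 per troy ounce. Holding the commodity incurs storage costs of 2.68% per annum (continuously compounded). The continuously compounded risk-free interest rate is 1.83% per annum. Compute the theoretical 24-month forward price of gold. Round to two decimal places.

Net carry = r + u − y = 0.0183 + 0.0268 − 0.0000 = 0.0451
F = S·e^((r+u−y)T) = 1679.01 · e^(0.0451 × 24/12) = 1679.01 · e^0.09020000
= 1679.01 × 1.09439314 = $1,837.50 per troy ounce

$1,837.50 per troy ounce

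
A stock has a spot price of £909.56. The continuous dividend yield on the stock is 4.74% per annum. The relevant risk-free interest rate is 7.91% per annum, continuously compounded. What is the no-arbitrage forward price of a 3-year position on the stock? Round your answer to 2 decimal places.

F = S·e^((r − q)T) = 909.56 · e^((0.0791 − 0.0474) × 3)
= 909.56 · e^0.095100 = 909.56 × 1.099769
F = £1,000.31

£1,000.31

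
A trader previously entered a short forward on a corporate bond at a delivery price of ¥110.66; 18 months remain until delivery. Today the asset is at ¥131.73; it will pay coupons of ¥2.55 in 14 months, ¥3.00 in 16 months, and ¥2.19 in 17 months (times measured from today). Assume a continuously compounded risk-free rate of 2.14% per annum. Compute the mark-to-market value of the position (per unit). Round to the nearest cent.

-¥17.04

PV(remaining coupons) I = 2.55·e^(−0.0214·14/12) + 3.00·e^(−0.0214·16/12) + 2.19·e^(−0.0214·17/12) = 7.5273
Current forward F = (S − I)·e^(rT) = (131.73 − 7.5273)·e^(0.0214·18/12) = 124.2027 × 1.032621 = 128.2543
Value (long) = (F − K)·e^(−rT) = (128.2543 − 110.66) × 0.968410 = 17.0385
Short position value = −(long value) = -¥17.04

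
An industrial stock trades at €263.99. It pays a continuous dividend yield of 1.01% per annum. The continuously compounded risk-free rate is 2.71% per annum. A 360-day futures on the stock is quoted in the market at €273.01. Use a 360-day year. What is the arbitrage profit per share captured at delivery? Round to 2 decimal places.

€4.49 per share

Fair futures: F* = S·e^(carry·T), with carry = (r − q) = 0.0271 − 0.0101 = 0.0170
F* = 263.99 · e^(0.0170 × 360/360) = 263.99 · e^0.017000 = 263.99 × 1.017145 = €268.5161
Market €273.01 > fair €268.5161: forward overpriced → cash-and-carry (buy spot, short the forward).
At maturity, profit = |F_mkt − F*| = |273.01 − 268.5161| = €4.49 per share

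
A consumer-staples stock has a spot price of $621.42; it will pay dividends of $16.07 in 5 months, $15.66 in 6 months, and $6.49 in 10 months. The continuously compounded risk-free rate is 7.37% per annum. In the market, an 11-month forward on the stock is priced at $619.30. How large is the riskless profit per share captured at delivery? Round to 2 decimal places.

$6.20 per share

PV(dividends) I = 16.07·e^(−0.0737·5/12) + 15.66·e^(−0.0737·6/12) + 6.49·e^(−0.0737·10/12) = 36.7808
Fair forward F* = (S − I)·e^(rT) = (621.42 − 36.7808)·e^0.067558 = 584.6392 × 1.069892 = 625.5008
Market $619.30 < fair 625.5008: forward underpriced → reverse cash-and-carry (short the stock, invest proceeds at r, pay the dividends, go long the forward).
Profit at T = |F_mkt − F*| = |619.30 − 625.5008| = $6.20 per share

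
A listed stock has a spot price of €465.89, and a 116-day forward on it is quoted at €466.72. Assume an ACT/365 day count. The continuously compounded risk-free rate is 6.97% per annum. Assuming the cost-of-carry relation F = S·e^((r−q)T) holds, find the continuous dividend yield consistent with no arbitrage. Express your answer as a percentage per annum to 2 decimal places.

6.41%

From F = S·e^((r−q)T): (r − q) = ln(F/S)/T
ln(466.72/465.89) = ln(1.001782) = 0.001780
(r − q) = 0.001780 / (116/365) = 0.005601
q = r − ln(F/S)/T = 0.0697 − 0.005601 = 0.064099
q = 6.41%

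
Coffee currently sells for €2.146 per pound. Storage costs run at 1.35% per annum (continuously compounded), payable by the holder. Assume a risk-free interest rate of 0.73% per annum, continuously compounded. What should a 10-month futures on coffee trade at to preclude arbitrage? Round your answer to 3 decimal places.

Net carry = r + u − y = 0.0073 + 0.0135 − 0.0000 = 0.0208
F = S·e^((r+u−y)T) = 2.146 · e^(0.0208 × 10/12) = 2.146 · e^0.017333
= 2.146 × 1.017484 = €2.184 per pound

€2.184 per pound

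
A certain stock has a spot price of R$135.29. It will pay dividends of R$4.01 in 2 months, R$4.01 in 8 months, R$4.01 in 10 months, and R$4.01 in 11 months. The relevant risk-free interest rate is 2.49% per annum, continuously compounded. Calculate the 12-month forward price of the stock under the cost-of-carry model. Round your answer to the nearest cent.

PV(dividends) I = 4.01·e^(−0.0249·2/12) + 4.01·e^(−0.0249·8/12) + 4.01·e^(−0.0249·10/12) + 4.01·e^(−0.0249·11/12)
I = 3.9934 + 3.9440 + 3.9276 + 3.9195 = 15.7845
F = (S − I)·e^(rT) = (135.29 − 15.7845) · e^(0.0249·12/12)
= 119.5055 · e^0.024900 = 119.5055 × 1.025213 = R$122.52

R$122.52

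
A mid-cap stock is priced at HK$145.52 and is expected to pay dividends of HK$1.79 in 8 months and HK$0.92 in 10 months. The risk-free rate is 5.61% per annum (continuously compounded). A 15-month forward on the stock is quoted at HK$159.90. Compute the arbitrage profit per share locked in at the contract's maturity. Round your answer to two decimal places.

HK$6.60 per share

PV(dividends) I = 1.79·e^(−0.0561·8/12) + 0.92·e^(−0.0561·10/12) = 2.6023
Fair forward F* = (S − I)·e^(rT) = (145.52 − 2.6023)·e^0.070125 = 142.9177 × 1.072642 = 153.2995
Market HK$159.90 > fair 153.2995: forward overpriced → cash-and-carry (borrow at r, buy the stock and collect the dividends, short the forward).
Profit at T = |F_mkt − F*| = |159.90 − 153.2995| = HK$6.60 per share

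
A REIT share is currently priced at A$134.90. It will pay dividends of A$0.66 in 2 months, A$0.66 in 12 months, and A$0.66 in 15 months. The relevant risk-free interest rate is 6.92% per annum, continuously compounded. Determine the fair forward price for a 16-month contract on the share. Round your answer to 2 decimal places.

PV(dividends) I = 0.66·e^(−0.0692·2/12) + 0.66·e^(−0.0692·12/12) + 0.66·e^(−0.0692·15/12)
I = 0.6524 + 0.6159 + 0.6053 = 1.8736
F = (S − I)·e^(rT) = (134.90 − 1.8736) · e^(0.0692·16/12)
= 133.0264 · e^0.092267 = 133.0264 × 1.096658 = A$145.88

A$145.88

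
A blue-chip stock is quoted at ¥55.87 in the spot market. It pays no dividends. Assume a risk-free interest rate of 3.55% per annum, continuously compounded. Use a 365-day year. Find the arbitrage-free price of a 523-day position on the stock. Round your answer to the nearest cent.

F = S·e^(rT) = 55.87 · e^(0.0355 × 523/365)
= 55.87 · e^0.050867 = 55.87 × 1.052183
F = ¥58.79

¥58.79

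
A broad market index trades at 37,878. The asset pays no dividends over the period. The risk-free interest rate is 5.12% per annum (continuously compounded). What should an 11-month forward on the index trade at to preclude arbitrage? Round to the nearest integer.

F = S·e^(rT) = 37878 · e^(0.0512 × 11/12)
= 37878 · e^0.046933 = 37878 × 1.048052
F = 39,698

39,698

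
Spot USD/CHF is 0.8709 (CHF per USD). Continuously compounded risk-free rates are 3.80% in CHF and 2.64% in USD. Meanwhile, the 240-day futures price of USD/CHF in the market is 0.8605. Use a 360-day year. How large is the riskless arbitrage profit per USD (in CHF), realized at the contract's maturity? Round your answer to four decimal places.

Fair futures: F* = S·e^(carry·T), with carry = (r_CHF − r_USD) = 0.0380 − 0.0264 = 0.0116
F* = 0.8709 · e^(0.0116 × 240/360) = 0.8709 · e^0.007733 = 0.8709 × 1.007763 = 0.8777
Market 0.8605 < fair 0.8777: forward underpriced → reverse cash-and-carry (short spot, go long the forward).
At maturity, profit = |F_mkt − F*| = |0.8605 − 0.8777| = 0.0172 per USD (in CHF)

0.0172 per USD (in CHF)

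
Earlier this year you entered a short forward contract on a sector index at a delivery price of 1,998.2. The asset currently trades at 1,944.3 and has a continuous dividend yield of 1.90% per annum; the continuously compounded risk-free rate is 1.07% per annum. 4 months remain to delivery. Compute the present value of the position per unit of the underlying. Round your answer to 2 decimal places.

Current fair forward for the remaining 4 months: F = S·e^((r − q)·T), (r − q) = 0.0107 − 0.0190 = -0.0083
F = 1944.3 · e^(-0.0083 × 4/12) = 1944.3 × 0.99723716 = 1938.9282
Value of long forward = (F − K)·e^(−rT) = (1938.9282 − 1998.2) · e^(−0.0107·4/12)
= -59.2718 × 0.99643969 = -59.06
Short position value = −(long value) = 59.06

59.06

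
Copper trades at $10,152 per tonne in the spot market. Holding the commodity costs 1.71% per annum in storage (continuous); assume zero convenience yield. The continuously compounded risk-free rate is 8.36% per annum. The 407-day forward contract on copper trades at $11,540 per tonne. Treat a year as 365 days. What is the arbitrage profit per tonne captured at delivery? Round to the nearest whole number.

$182 per tonne

Fair forward: F* = S·e^(carry·T), with carry = (r + u) = 0.0836 + 0.0171 = 0.1007
F* = 10152 · e^(0.1007 × 407/365) = 10152 · e^0.112287 = 10152 × 1.118834 = $11358.4028
Market $11540 > fair $11358.4028: forward overpriced → cash-and-carry (buy spot, short the forward).
At maturity, profit = |F_mkt − F*| = |11540 − 11358.4028| = $182 per tonne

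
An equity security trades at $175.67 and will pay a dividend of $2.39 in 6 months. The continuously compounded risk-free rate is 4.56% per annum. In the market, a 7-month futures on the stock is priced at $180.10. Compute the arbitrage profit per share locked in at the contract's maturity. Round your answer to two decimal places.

PV(dividends) I = 2.39·e^(−0.0456·6/12) = 2.3361
Fair futures F* = (S − I)·e^(rT) = (175.67 − 2.3361)·e^0.026600 = 173.3339 × 1.026957 = 178.0065
Market $180.10 > fair 178.0065: forward overpriced → cash-and-carry (borrow at r, buy the stock and collect the dividends, short the forward).
Profit at T = |F_mkt − F*| = |180.10 − 178.0065| = $2.09 per share

$2.09 per share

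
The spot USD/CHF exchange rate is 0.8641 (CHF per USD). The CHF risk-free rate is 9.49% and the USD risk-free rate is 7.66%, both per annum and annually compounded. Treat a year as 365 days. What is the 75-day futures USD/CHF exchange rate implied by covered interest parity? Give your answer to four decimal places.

0.8671

By covered interest parity, F = S · (1+r_CHF)^T / (1+r_USD)^T
= 0.8641 × 1.018804 / 1.015282 = 0.8641 × 1.003469
F = 0.8671 CHF per USD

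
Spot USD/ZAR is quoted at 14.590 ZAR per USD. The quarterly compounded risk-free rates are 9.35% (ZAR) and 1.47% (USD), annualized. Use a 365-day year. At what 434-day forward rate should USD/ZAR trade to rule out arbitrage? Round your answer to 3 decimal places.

16.003

By covered interest parity, F = S · (1+r_ZAR/4)^(4T) / (1+r_USD/4)^(4T)
= 14.590 × 1.116162 / 1.017600 = 14.590 × 1.096857
F = 16.003 ZAR per USD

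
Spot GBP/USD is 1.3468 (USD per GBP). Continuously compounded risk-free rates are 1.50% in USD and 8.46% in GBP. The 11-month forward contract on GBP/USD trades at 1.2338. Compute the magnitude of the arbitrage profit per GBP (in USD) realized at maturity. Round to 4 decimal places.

0.0298 per GBP (in USD)

Fair forward: F* = S·e^(carry·T), with carry = (r_USD − r_GBP) = 0.0150 − 0.0846 = -0.0696
F* = 1.3468 · e^(-0.0696 × 11/12) = 1.3468 · e^-0.063800 = 1.3468 × 0.938193 = 1.2636
Market 1.2338 < fair 1.2636: forward underpriced → reverse cash-and-carry (short spot, go long the forward).
At maturity, profit = |F_mkt − F*| = |1.2338 − 1.2636| = 0.0298 per GBP (in USD)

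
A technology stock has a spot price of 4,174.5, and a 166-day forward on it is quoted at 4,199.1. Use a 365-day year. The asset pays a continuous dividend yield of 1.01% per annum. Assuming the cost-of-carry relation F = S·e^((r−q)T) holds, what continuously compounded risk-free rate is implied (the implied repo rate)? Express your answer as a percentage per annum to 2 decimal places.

2.30%

From F = S·e^((r−q)T): (r − q) = ln(F/S)/T
ln(4199.1/4174.5) = ln(1.005893) = 0.005876
(r − q) = 0.005876 / (166/365) = 0.012920
r = ln(F/S)/T + q = 0.012920 + 0.0101 = 0.023020
r = 2.30%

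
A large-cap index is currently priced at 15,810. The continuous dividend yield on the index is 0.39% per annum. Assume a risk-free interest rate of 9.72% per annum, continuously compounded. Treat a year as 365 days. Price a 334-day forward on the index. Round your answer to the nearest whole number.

17,219

F = S·e^((r − q)T) = 15810 · e^((0.0972 − 0.0039) × 334/365)
= 15810 · e^0.085376 = 15810 × 1.089127
F = 17,219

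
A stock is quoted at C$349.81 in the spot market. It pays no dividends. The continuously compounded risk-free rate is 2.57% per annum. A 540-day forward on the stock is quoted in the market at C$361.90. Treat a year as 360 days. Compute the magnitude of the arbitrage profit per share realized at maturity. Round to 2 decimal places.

C$1.66 per share

Fair forward: F* = S·e^(carry·T), with carry = r = 0.0257
F* = 349.81 · e^(0.0257 × 540/360) = 349.81 · e^0.038550 = 349.81 × 1.039303 = C$363.5586
Market C$361.90 < fair C$363.5586: forward underpriced → reverse cash-and-carry (short spot, go long the forward).
At maturity, profit = |F_mkt − F*| = |361.90 − 363.5586| = C$1.66 per share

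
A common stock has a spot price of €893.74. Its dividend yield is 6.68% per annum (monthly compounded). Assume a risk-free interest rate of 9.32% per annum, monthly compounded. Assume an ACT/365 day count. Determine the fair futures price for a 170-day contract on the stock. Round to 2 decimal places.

€904.72

F = S · (1+r/12)^(12T) / (1+q/12)^(12T)
= 893.74 × 1.044189 / 1.031512 = 893.74 × 1.012290
F = €904.72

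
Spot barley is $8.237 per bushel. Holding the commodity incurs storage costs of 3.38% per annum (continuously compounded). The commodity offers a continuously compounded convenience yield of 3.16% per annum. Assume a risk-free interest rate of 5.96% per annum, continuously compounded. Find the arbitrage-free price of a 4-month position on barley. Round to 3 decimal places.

Net carry = r + u − y = 0.0596 + 0.0338 − 0.0316 = 0.0618
F = S·e^((r+u−y)T) = 8.237 · e^(0.0618 × 4/12) = 8.237 · e^0.020600
= 8.237 × 1.020814 = $8.408 per bushel

$8.408 per bushel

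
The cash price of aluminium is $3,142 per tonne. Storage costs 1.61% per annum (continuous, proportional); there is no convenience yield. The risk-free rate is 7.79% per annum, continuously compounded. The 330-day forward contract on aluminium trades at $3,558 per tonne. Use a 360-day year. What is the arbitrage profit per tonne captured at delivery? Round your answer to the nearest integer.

Fair forward: F* = S·e^(carry·T), with carry = (r + u) = 0.0779 + 0.0161 = 0.0940
F* = 3142 · e^(0.0940 × 330/360) = 3142 · e^0.086167 = 3142 × 1.089988 = $3424.7423
Market $3558 > fair $3424.7423: forward overpriced → cash-and-carry (buy spot, short the forward).
At maturity, profit = |F_mkt − F*| = |3558 − 3424.7423| = $133 per tonne

$133 per tonne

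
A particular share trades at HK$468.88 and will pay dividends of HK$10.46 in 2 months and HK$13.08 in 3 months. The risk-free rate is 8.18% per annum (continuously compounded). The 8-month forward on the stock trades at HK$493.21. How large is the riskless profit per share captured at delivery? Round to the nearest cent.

PV(dividends) I = 10.46·e^(−0.0818·2/12) + 13.08·e^(−0.0818·3/12) = 23.1336
Fair forward F* = (S − I)·e^(rT) = (468.88 − 23.1336)·e^0.054533 = 445.7464 × 1.056047 = 470.7291
Market HK$493.21 > fair 470.7291: forward overpriced → cash-and-carry (borrow at r, buy the stock and collect the dividends, short the forward).
Profit at T = |F_mkt − F*| = |493.21 − 470.7291| = HK$22.48 per share

HK$22.48 per share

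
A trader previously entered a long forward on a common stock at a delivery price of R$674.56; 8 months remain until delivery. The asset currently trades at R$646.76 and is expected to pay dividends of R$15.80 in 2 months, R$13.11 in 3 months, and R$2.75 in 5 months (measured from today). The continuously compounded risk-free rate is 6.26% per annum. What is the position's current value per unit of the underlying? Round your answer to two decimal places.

-R$31.45

PV(remaining dividends) I = 15.80·e^(−0.0626·2/12) + 13.11·e^(−0.0626·3/12) + 2.75·e^(−0.0626·5/12) = 31.2216
Current forward F = (S − I)·e^(rT) = (646.76 − 31.2216)·e^(0.0626·8/12) = 615.5384 × 1.042616 = 641.7702
Value (long) = (F − K)·e^(−rT) = (641.7702 − 674.56) × 0.959126 = -31.4495
Value = -R$31.45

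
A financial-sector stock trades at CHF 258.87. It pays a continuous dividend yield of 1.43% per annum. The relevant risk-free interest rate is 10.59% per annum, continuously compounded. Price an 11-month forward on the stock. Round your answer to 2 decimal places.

CHF 281.55

F = S·e^((r − q)T) = 258.87 · e^((0.1059 − 0.0143) × 11/12)
= 258.87 · e^0.083967 = 258.87 × 1.087593
F = CHF 281.55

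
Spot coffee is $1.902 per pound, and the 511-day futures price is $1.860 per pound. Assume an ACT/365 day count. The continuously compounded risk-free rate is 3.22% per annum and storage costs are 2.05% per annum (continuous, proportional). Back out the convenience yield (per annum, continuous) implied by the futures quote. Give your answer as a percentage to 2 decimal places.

6.86%

F = S·e^((r+u−y)T) ⇒ (r+u−y) = ln(F/S)/T
ln(1.860/1.902) = -0.022329; /T ⇒ -0.015949
y = r + u − ln(F/S)/T = 0.0322 + 0.0205 + 0.015949 = 0.068649
y = 6.86%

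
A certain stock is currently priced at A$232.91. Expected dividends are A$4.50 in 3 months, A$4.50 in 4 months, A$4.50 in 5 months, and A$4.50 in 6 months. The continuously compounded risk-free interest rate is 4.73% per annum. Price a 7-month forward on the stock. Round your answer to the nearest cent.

PV(dividends) I = 4.50·e^(−0.0473·3/12) + 4.50·e^(−0.0473·4/12) + 4.50·e^(−0.0473·5/12) + 4.50·e^(−0.0473·6/12)
I = 4.4471 + 4.4296 + 4.4122 + 4.3948 = 17.6837
F = (S − I)·e^(rT) = (232.91 − 17.6837) · e^(0.0473·7/12)
= 215.2263 · e^0.027592 = 215.2263 × 1.027976 = A$221.25

A$221.25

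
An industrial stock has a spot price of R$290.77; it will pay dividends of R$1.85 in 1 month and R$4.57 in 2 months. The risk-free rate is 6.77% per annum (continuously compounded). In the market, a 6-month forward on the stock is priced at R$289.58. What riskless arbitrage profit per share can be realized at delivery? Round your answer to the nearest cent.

R$4.62 per share

PV(dividends) I = 1.85·e^(−0.0677·1/12) + 4.57·e^(−0.0677·2/12) = 6.3583
Fair forward F* = (S − I)·e^(rT) = (290.77 − 6.3583)·e^0.033850 = 284.4117 × 1.034429 = 294.2037
Market R$289.58 < fair 294.2037: forward underpriced → reverse cash-and-carry (short the stock, invest proceeds at r, pay the dividends, go long the forward).
Profit at T = |F_mkt − F*| = |289.58 − 294.2037| = R$4.62 per share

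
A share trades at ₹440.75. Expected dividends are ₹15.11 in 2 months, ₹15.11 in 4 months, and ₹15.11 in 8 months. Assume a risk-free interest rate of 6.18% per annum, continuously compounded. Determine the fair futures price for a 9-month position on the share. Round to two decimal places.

₹415.30

PV(dividends) I = 15.11·e^(−0.0618·2/12) + 15.11·e^(−0.0618·4/12) + 15.11·e^(−0.0618·8/12)
I = 14.9552 + 14.8019 + 14.5001 = 44.2572
F = (S − I)·e^(rT) = (440.75 − 44.2572) · e^(0.0618·9/12)
= 396.4928 · e^0.046350 = 396.4928 × 1.047441 = ₹415.30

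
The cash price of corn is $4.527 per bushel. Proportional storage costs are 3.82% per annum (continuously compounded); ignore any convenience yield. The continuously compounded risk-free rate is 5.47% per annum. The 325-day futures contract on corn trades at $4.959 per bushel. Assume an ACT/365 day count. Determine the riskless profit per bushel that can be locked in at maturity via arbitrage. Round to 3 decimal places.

Fair futures: F* = S·e^(carry·T), with carry = (r + u) = 0.0547 + 0.0382 = 0.0929
F* = 4.527 · e^(0.0929 × 325/365) = 4.527 · e^0.082719 = 4.527 × 1.086237 = $4.9174
Market $4.959 > fair $4.9174: forward overpriced → cash-and-carry (buy spot, short the forward).
At maturity, profit = |F_mkt − F*| = |4.959 − 4.9174| = $0.042 per bushel

$0.042 per bushel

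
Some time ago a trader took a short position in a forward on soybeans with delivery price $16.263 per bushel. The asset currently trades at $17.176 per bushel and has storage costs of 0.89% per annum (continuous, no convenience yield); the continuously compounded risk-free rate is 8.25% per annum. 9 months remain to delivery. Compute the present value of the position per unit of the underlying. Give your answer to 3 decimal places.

-$2.004 per bushel

Current fair forward for the remaining 9 months: F = S·e^((r + u)·T), (r + u) = 0.0825 + 0.0089 = 0.0914
F = 17.176 · e^(0.0914 × 9/12) = 17.176 × 1.070954 = 18.3947
Value of long forward = (F − K)·e^(−rT) = (18.3947 − 16.263) · e^(−0.0825·9/12)
= 2.1317 × 0.940000 = 2.004
Short position value = −(long value) = -$2.004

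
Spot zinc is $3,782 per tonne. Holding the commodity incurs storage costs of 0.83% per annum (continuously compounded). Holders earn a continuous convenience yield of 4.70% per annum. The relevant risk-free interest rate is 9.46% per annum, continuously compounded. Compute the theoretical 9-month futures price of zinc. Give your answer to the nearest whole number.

Net carry = r + u − y = 0.0946 + 0.0083 − 0.0470 = 0.0559
F = S·e^((r+u−y)T) = 3782 · e^(0.0559 × 9/12) = 3782 · e^0.041925
= 3782 × 1.042816 = $3,944 per tonne

$3,944 per tonne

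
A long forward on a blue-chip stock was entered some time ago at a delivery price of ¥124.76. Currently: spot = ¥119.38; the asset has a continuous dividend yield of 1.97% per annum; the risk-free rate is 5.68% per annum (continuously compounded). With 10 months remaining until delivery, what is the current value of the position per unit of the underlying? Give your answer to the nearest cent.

-¥1.56

Current fair forward for the remaining 10 months: F = S·e^((r − q)·T), (r − q) = 0.0568 − 0.0197 = 0.0371
F = 119.38 · e^(0.0371 × 10/12) = 119.38 × 1.031400 = 123.1285
Value of long forward = (F − K)·e^(−rT) = (123.1285 − 124.76) · e^(−0.0568·10/12)
= -1.6315 × 0.953769 = -1.56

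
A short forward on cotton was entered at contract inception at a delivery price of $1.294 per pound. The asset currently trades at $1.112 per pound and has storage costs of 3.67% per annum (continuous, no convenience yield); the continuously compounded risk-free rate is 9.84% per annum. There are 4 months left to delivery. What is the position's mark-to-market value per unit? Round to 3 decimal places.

$0.127 per pound

Current fair forward for the remaining 4 months: F = S·e^((r + u)·T), (r + u) = 0.0984 + 0.0367 = 0.1351
F = 1.112 · e^(0.1351 × 4/12) = 1.112 × 1.046063 = 1.1632
Value of long forward = (F − K)·e^(−rT) = (1.1632 − 1.294) · e^(−0.0984·4/12)
= -0.1308 × 0.967732 = -0.127
Short position value = −(long value) = $0.127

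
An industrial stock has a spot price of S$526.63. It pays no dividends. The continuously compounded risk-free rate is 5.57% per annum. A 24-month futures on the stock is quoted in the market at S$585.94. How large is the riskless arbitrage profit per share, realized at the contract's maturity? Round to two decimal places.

Fair futures: F* = S·e^(carry·T), with carry = r = 0.0557
F* = 526.63 · e^(0.0557 × 24/12) = 526.63 · e^0.111400 = 526.63 × 1.117842 = S$588.6891
Market S$585.94 < fair S$588.6891: forward underpriced → reverse cash-and-carry (short spot, go long the forward).
At maturity, profit = |F_mkt − F*| = |585.94 − 588.6891| = S$2.75 per share

S$2.75 per share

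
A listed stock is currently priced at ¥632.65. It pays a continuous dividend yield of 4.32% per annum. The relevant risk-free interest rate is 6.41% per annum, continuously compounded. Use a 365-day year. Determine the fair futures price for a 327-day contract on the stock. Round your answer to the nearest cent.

F = S·e^((r − q)T) = 632.65 · e^((0.0641 − 0.0432) × 327/365)
= 632.65 · e^0.018724 = 632.65 × 1.018900
F = ¥644.61

¥644.61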